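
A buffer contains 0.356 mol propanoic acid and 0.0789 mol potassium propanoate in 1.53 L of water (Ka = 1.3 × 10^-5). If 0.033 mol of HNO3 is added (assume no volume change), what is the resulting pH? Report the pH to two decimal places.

pH = 3.96

After neutralization: n(CH3CH2COOH) = 0.389 mol, n(CH3CH2COO-) = 0.0459 mol.
pKa = −log(1.3 × 10^-5) = 4.886
pH = pKa + log([A⁻]/[HA]) = 4.886 + log(0.0459/0.389) = 4.886 -0.928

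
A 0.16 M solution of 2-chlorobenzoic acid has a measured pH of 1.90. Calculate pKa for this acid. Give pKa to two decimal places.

pKa = 2.97

[H+] = 10^(-1.90) = 1.26 × 10^-2 M
At equilibrium [HA] = 0.16 − 1.26 × 10^-2 = 1.47 × 10^-1 M
Ka = [H+][A-]/[HA] = (1.26 × 10^-2)² / 1.47 × 10^-1 = 1.08 × 10^-3
pKa = -log(1.08 × 10^-3) = 2.97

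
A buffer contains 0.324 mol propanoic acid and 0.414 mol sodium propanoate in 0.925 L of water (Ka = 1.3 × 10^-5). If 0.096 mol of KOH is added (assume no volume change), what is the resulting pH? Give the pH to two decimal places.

After neutralization: n(CH3CH2COOH) = 0.228 mol, n(CH3CH2COO-) = 0.51 mol.
pKa = −log(1.3 × 10^-5) = 4.886
pH = pKa + log(n_CH3CH2COO-/n_CH3CH2COOH) = 4.886 + log(0.51/0.228) = 4.886 + (+0.350)

pH = 5.24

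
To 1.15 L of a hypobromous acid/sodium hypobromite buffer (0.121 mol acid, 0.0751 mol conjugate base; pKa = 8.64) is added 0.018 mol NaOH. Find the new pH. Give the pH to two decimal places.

After neutralization: n(HOBr) = 0.103 mol, n(OBr-) = 0.0931 mol.
pH = pKa + log(n_OBr-/n_HOBr) = 8.64 + log(0.0931/0.103) = 8.64 + (-0.044)

pH = 8.60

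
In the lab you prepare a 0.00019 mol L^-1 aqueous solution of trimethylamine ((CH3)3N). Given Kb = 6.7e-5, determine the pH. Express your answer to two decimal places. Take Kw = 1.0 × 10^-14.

(CH3)3N + H2O ⇌ (CH3)3NH+ + OH-
Kb = [OH-]²/(0.00019 − [OH-]) = 6.7 × 10^-5
The 5% rule fails; solving [OH-]² + Kb·[OH-] − Kb·C₀ = 0 exactly:
[OH-] = (−Kb + √(Kb² + 4·Kb·C₀))/2 = 8.42 × 10^-5 M
pOH = −log(8.42 × 10^-5) = 4.07; pH = 14.00 − 4.07 = 9.93

pH = 9.93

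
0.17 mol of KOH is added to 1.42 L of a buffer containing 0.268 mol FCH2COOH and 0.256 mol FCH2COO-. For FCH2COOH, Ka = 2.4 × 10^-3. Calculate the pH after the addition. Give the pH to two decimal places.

pH = 3.26

OH- converts FCH2COOH to FCH2COO-: FCH2COOH → 0.098 mol, FCH2COO- → 0.426 mol.
pKa = −log(2.4 × 10^-3) = 2.620
pH = pKa + log(n_FCH2COO-/n_FCH2COOH) = 2.620 + log(0.426/0.098) = 2.620 + (+0.638)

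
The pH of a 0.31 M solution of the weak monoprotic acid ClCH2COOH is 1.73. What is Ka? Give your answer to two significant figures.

Ka = 1.2 × 10^-3

[H+] = 10^(-1.73) = 1.86 × 10^-2 M
At equilibrium [HA] = 0.31 − 1.86 × 10^-2 = 2.91 × 10^-1 M
Ka = [H+][A-]/[HA] = (1.86 × 10^-2)² / 2.91 × 10^-1 = 1.2 × 10^-3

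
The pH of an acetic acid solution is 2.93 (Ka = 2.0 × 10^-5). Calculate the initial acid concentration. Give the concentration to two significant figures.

[H+] = 10^(-2.93) = 1.17 × 10^-3 M = x
Ka = x²/(C₀ − x) ⇒ C₀ = x + x²/Ka
C₀ = 1.17 × 10^-3 + (1.17 × 10^-3)²/(2.0 × 10^-5) = 6.96 × 10^-2 M

C₀ = 7.0 × 10^-2 M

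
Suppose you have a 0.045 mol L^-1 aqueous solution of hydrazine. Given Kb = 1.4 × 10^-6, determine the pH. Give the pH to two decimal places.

N2H4 + H2O ⇌ N2H5+ + OH-
From the ICE table, Kb = [OH-]²/(0.045 − [OH-]) = 1.4 × 10^-6.
Neglecting [OH-] in the denominator: [OH-] = √(1.4 × 10^-6 × 0.045) = 2.51 × 10^-4 M
Check: 0.56% ionized — well under 5%, approximation valid.
pOH = 3.60, so pH = 14.00 − pOH = 10.40

pH = 10.40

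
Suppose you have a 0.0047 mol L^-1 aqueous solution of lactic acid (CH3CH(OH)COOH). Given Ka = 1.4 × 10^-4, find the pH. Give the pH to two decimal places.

pH = 3.13

CH3CH(OH)COOH ⇌ CH3CH(OH)COO- + H+
Ka = x²/(0.0047 − x) = 1.4 × 10^-4
Here C₀/Ka ≈ 33.6, so the small-x approximation fails. Use the quadratic:
x = (−Ka + √(Ka² + 4·Ka·C₀))/2 = 7.44 × 10^-4 M
pH = −log(7.44 × 10^-4) = 3.13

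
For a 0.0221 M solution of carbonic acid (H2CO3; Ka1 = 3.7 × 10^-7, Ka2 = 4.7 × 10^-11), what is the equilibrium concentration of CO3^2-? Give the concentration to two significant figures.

4.7 × 10^-11 M

First ionization gives [H+] ≈ [HCO3-] = 9.04 × 10^-5 M.
Second step: Ka2 = [H+][CO3^2-]/[HCO3-] ≈ [CO3^2-] (since [H+] ≈ [HCO3-]).
So [CO3^2-] ≈ Ka2.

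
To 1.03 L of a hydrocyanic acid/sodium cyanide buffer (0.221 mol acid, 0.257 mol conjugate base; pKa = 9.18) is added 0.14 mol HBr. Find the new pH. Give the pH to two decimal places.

After neutralization: n(HCN) = 0.361 mol, n(CN-) = 0.117 mol.
pH = pKa + log([A⁻]/[HA]) = 9.18 + log(0.117/0.361) = 9.18 -0.489

pH = 8.69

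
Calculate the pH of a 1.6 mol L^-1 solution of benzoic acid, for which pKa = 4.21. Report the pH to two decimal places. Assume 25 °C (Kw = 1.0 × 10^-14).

C6H5COOH ⇌ C6H5COO- + H+
Ka = 10^(−4.21) = 6.17 × 10^-5
From the ICE table, Ka = x²/(1.6 − x) = 6.17 × 10^-5.
Neglecting x in the denominator: x = √(6.17 × 10^-5 × 1.6) = 9.94 × 10^-3 M
Check: 0.62% ionized — well under 5%, approximation valid.
pH = −log(9.94 × 10^-3) = 2.00

pH = 2.00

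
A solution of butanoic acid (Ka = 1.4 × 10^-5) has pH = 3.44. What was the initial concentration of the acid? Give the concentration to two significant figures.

C₀ = 9.8 × 10^-3 M

[H+] = 10^(-3.44) = 3.63 × 10^-4 M = x
Ka = x²/(C₀ − x) ⇒ C₀ = x + x²/Ka
C₀ = 3.63 × 10^-4 + (3.63 × 10^-4)²/(1.4 × 10^-5) = 9.78 × 10^-3 M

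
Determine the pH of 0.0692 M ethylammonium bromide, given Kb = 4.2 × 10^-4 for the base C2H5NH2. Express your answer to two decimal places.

pH = 5.89

C2H5NH3+ is the conjugate acid of the weak base C2H5NH2.
Ka = Kw/Kb = 1.0×10^-14 / 4.2 × 10^-4 = 2.38 × 10^-11
From the ICE table, Ka = [H+]²/(0.0692 − [H+]) = 2.38 × 10^-11.
Assume [H+] ≪ 0.0692: [H+] ≈ √(2.38 × 10^-11 × 0.0692) = 1.28 × 10^-6 M
pH = −log[H+] = −log(1.28 × 10^-6) = 5.89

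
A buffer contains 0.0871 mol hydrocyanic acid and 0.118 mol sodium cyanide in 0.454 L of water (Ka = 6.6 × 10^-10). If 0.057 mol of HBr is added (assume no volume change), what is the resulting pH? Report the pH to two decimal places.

pH = 8.81

After neutralization: n(HCN) = 0.144 mol, n(CN-) = 0.061 mol.
pKa = −log(6.6 × 10^-10) = 9.180
pH = pKa + log([A⁻]/[HA]) = 9.180 + log(0.061/0.144) = 9.180 -0.373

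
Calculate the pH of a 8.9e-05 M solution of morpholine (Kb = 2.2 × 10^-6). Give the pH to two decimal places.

C4H8ONH + H2O ⇌ C4H8ONH2+ + OH-
Kb = x²/(8.9e-05 − x) = 2.2 × 10^-6
x is not negligible relative to C₀; solve x² + 2.2e-06·x − 1.96e-10 = 0.
x = [−2.2e-06 + √(2.2e-06² + 7.83e-10)]/2 = 1.29 × 10^-5 M
pOH = 4.89, so pH = 14.00 − pOH = 9.11

pH = 9.11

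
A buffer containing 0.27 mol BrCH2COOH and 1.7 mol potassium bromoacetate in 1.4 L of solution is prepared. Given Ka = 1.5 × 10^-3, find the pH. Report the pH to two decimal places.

pH = 3.62

pKa = −log(1.5 × 10^-3) = 2.824
Using pH = pKa + log([base]/[acid]) with [base]/[acid] = 1.7/0.27:
pH = 2.824 + (+0.799) = 3.62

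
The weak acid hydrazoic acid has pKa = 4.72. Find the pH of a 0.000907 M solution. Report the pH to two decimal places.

pH = 3.91

HN3 ⇌ N3- + H+
Ka = 10^(−4.72) = 1.91 × 10^-5
From the ICE table, Ka = x²/(0.000907 − x) = 1.91 × 10^-5.
The 5% rule fails; solving x² + Ka·x − Ka·C₀ = 0 exactly:
x = [−1.91e-05 + √(1.91e-05² + 6.93e-08)]/2 = 1.22 × 10^-4 M
pH = −log[H+] = −log(1.22 × 10^-4) = 3.91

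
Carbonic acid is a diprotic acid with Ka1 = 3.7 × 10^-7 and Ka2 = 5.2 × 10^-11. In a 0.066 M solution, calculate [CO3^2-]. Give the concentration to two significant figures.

5.2 × 10^-11 M

First ionization gives [H+] ≈ [HCO3-] = 1.56 × 10^-4 M.
Second step: Ka2 = [H+][CO3^2-]/[HCO3-] ≈ [CO3^2-] (since [H+] ≈ [HCO3-]).
So [CO3^2-] ≈ Ka2.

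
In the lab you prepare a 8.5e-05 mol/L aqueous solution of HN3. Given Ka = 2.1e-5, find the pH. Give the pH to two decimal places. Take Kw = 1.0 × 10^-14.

pH = 4.48

HN3 ⇌ N3- + H+
Ka = [H+]²/(8.5e-05 − [H+]) = 2.1 × 10^-5
[H+] is not negligible relative to C₀; solve [H+]² + 2.1e-05·[H+] − 1.78e-09 = 0.
[H+] = [−2.1e-05 + √(2.1e-05² + 7.14e-09)]/2 = 3.30 × 10^-5 M
pH = −log[H+] = −log(3.30 × 10^-5) = 4.48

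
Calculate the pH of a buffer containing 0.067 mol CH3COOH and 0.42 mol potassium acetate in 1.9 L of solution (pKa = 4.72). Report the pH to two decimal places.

Henderson–Hasselbalch: pH = pKa + log([CH3COO-]/[CH3COOH]) = 4.72 + log(0.42/0.067)
pH = 4.72 + (+0.797) = 5.52

pH = 5.52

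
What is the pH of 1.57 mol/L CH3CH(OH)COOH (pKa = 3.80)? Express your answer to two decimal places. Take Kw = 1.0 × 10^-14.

CH3CH(OH)COOH ⇌ CH3CH(OH)COO- + H+
Ka = 10^(−3.80) = 1.58 × 10^-4
From the ICE table, Ka = x²/(1.57 − x) = 1.58 × 10^-4.
Since Ka ≪ C₀, x ≈ √(Ka·C₀) = 1.57 × 10^-2 M.
(x/C₀ = 1% < 5%, so the approximation holds.)
pH = −log[H+] = −log(1.57 × 10^-2) = 1.80

pH = 1.80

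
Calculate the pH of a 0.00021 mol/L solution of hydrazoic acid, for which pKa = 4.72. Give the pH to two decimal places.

pH = 4.26

HN3 ⇌ N3- + H+
Ka = 10^(−4.72) = 1.91 × 10^-5
Ka = [H+]²/(0.00021 − [H+]) = 1.91 × 10^-5
Here C₀/Ka ≈ 11, so the small-[H+] approximation fails. Use the quadratic:
[H+] = (−Ka + √(Ka² + 4·Ka·C₀))/2 = 5.45 × 10^-5 M
pH = −log[H+] = −log(5.45 × 10^-5) = 4.26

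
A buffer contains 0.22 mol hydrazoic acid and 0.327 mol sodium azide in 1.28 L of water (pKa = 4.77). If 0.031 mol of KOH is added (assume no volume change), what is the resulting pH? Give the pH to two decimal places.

pH = 5.05

After neutralization: n(HN3) = 0.189 mol, n(N3-) = 0.358 mol.
pH = pKa + log([A⁻]/[HA]) = 4.77 + log(0.358/0.189) = 4.77 +0.277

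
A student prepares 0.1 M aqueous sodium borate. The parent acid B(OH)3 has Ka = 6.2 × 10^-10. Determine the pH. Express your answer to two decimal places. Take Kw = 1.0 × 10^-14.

B(OH)4- is the conjugate base of the weak acid B(OH)3.
Kb = Kw/Ka = 1.0×10^-14 / 6.2 × 10^-10 = 1.61 × 10^-5
From the ICE table, Kb = x²/(0.1 − x) = 1.61 × 10^-5.
Neglecting x in the denominator: x = √(1.61 × 10^-5 × 0.1) = 1.27 × 10^-3 M
(x/C₀ = 1.3% < 5%, so the approximation holds.)
pOH = 2.90, so pH = 14.00 − pOH = 11.10

pH = 11.10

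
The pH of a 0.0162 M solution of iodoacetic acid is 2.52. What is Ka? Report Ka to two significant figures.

[H+] = 10^(-2.52) = 3.02 × 10^-3 M
At equilibrium [HA] = 0.0162 − 3.02 × 10^-3 = 1.32 × 10^-2 M
Ka = [H+][A-]/[HA] = (3.02 × 10^-3)² / 1.32 × 10^-2 = 6.9 × 10^-4

Ka = 6.9 × 10^-4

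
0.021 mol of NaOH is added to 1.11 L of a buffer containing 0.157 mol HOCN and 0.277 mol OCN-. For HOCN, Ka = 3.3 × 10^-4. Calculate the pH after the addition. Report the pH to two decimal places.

pH = 3.82

After neutralization: n(HOCN) = 0.136 mol, n(OCN-) = 0.298 mol.
pKa = −log(3.3 × 10^-4) = 3.481
pH = pKa + log([A⁻]/[HA]) = 3.481 + log(0.298/0.136) = 3.481 +0.341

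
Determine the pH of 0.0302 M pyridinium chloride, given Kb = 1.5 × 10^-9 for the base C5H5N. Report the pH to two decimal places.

C5H5NH+ is the conjugate acid of the weak base C5H5N.
Ka = Kw/Kb = 1.0×10^-14 / 1.5 × 10^-9 = 6.67 × 10^-6
Ka = x²/(0.0302 − x) = 6.67 × 10^-6
Assume x ≪ 0.0302: x ≈ √(6.67 × 10^-6 × 0.0302) = 4.49 × 10^-4 M
(x/C₀ = 1.5% < 5%, so the approximation holds.)
pH = −log(4.49 × 10^-4) = 3.35

pH = 3.35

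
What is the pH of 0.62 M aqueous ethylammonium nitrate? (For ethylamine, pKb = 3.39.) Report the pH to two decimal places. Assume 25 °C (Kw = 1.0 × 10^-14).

C2H5NH3+ is the conjugate acid of the weak base C2H5NH2.
Kb = 10^(−3.39) = 4.07 × 10^-4
Ka = Kw/Kb = 1.0×10^-14 / 4.07 × 10^-4 = 2.46 × 10^-11
From the ICE table, Ka = x²/(0.62 − x) = 2.46 × 10^-11.
Since Ka ≪ C₀, x ≈ √(Ka·C₀) = 3.91 × 10^-6 M.
pH = −log[H+] = −log(3.91 × 10^-6) = 5.41

pH = 5.41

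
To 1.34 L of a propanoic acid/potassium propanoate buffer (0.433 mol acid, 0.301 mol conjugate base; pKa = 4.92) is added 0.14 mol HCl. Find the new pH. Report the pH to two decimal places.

pH = 4.37

After neutralization: n(CH3CH2COOH) = 0.573 mol, n(CH3CH2COO-) = 0.161 mol.
Henderson–Hasselbalch with mole ratio 0.161/0.573: pH = 4.92 + (-0.551)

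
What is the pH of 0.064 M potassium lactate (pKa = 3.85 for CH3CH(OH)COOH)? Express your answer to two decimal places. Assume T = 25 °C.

pH = 8.33

CH3CH(OH)COO- is the conjugate base of the weak acid CH3CH(OH)COOH.
Ka = 10^(−3.85) = 1.41 × 10^-4
Kb = Kw/Ka = 1.0×10^-14 / 1.41 × 10^-4 = 7.09 × 10^-11
From the ICE table, Kb = x²/(0.064 − x) = 7.09 × 10^-11.
Since Kb ≪ C₀, x ≈ √(Kb·C₀) = 2.13 × 10^-6 M.
pOH = −log(2.13 × 10^-6) = 5.67; pH = 14.00 − 5.67 = 8.33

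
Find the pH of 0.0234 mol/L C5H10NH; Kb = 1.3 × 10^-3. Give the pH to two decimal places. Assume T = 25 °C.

C5H10NH + H2O ⇌ C5H10NH2+ + OH-
From the ICE table, Kb = x²/(0.0234 − x) = 1.3 × 10^-3.
The 5% rule fails; solving x² + Kb·x − Kb·C₀ = 0 exactly:
x = (−Kb + √(Kb² + 4·Kb·C₀))/2 = 4.90 × 10^-3 M
pOH = 2.31, so pH = 14.00 − pOH = 11.69

pH = 11.69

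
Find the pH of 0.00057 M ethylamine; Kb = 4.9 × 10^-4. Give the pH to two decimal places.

C2H5NH2 + H2O ⇌ C2H5NH3+ + OH-
Kb = [OH-]²/(0.00057 − [OH-]) = 4.9 × 10^-4
Here C₀/Kb ≈ 1.16, so the small-[OH-] approximation fails. Use the quadratic:
[OH-] = [−0.00049 + √(0.00049² + 1.12e-06)]/2 = 3.38 × 10^-4 M
pOH = 3.47, so pH = 14.00 − pOH = 10.53

pH = 10.53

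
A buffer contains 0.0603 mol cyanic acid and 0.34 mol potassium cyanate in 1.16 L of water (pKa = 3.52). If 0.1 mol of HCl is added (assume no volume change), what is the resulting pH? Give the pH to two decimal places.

pH = 3.70

Added H+ converts OCN- to HOCN: HOCN → 0.16 mol, OCN- → 0.24 mol.
Henderson–Hasselbalch with mole ratio 0.24/0.16: pH = 3.52 + (+0.176)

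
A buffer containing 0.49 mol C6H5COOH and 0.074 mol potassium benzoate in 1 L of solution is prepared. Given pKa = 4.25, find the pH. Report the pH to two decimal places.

pH = 3.43

pH = pKa + log([A⁻]/[HA]) = 4.25 + log(0.074/0.49)
pH = 4.25 + (-0.821) = 3.43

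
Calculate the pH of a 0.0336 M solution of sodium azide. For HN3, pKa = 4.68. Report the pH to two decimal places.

pH = 8.60

N3- is the conjugate base of the weak acid HN3.
Ka = 10^(−4.68) = 2.09 × 10^-5
Kb = Kw/Ka = 1.0×10^-14 / 2.09 × 10^-5 = 4.78 × 10^-10
From the ICE table, Kb = [OH-]²/(0.0336 − [OH-]) = 4.78 × 10^-10.
Neglecting [OH-] in the denominator: [OH-] = √(4.78 × 10^-10 × 0.0336) = 4.01 × 10^-6 M
([OH-]/C₀ = 0.012% < 5%, so the approximation holds.)
pOH = 5.40, so pH = 14.00 − pOH = 8.60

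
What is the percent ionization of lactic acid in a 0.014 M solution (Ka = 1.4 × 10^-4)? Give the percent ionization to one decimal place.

9.5%

CH3CH(OH)COOH ⇌ CH3CH(OH)COO- + H+; let x = [H+] at equilibrium.
Ka = x²/(C₀ − x); solving the quadratic gives x = 1.33 × 10^-3 M.
% ionization = x/C₀ × 100% = 1.33 × 10^-3/0.014 × 100% = 9.5%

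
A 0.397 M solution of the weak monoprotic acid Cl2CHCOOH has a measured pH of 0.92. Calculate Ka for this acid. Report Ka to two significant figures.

Ka = 5.2 × 10^-2

[H+] = 10^(-0.92) = 1.20 × 10^-1 M
At equilibrium [HA] = 0.397 − 1.20 × 10^-1 = 2.77 × 10^-1 M
Ka = [H+][A-]/[HA] = (1.20 × 10^-1)² / 2.77 × 10^-1 = 5.2 × 10^-2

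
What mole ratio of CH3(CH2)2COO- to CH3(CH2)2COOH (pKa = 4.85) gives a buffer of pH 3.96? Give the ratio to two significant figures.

pH = pKa + log(r) ⇒ log(r) = 3.96 − 4.85 = -0.89
r = [CH3(CH2)2COO-]/[CH3(CH2)2COOH] = 10^(-0.89) = 0.129

ratio = 0.13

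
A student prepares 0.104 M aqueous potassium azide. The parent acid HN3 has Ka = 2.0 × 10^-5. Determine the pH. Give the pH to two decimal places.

N3- is the conjugate base of the weak acid HN3.
Kb = Kw/Ka = 1.0×10^-14 / 2.0 × 10^-5 = 5.00 × 10^-10
Let x = [OH-] at equilibrium. Kb = x²/(0.104 − x).
Since Kb ≪ C₀, x ≈ √(Kb·C₀) = 7.21 × 10^-6 M.
pOH = 5.14, so pH = 14.00 − pOH = 8.86

pH = 8.86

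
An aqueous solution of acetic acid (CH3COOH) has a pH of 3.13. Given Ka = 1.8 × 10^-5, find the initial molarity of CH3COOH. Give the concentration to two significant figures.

[H+] = 10^(-3.13) = 7.41 × 10^-4 M = x
Ka = x²/(C₀ − x) ⇒ C₀ = x + x²/Ka
C₀ = 7.41 × 10^-4 + (7.41 × 10^-4)²/(1.8 × 10^-5) = 3.12 × 10^-2 M

C₀ = 3.1 × 10^-2 M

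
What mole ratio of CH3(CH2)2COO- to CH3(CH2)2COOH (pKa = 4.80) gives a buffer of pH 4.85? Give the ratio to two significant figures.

ratio = 1.1

pH = pKa + log(r) ⇒ log(r) = 4.85 − 4.80 = +0.05
r = [CH3(CH2)2COO-]/[CH3(CH2)2COOH] = 10^(+0.05) = 1.12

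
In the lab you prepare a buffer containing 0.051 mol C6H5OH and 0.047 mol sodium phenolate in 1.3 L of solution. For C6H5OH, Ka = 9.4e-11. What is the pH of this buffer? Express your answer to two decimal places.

pKa = −log(9.4 × 10^-11) = 10.027
Using pH = pKa + log([base]/[acid]) with [base]/[acid] = 0.047/0.051:
pH = 10.027 + (-0.035) = 9.99

pH = 9.99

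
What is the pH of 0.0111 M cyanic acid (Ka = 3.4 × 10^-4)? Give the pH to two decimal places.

HOCN ⇌ OCN- + H+
Ka = [H+]²/(0.0111 − [H+]) = 3.4 × 10^-4
[H+] is not negligible relative to C₀; solve [H+]² + 0.00034·[H+] − 3.77e-06 = 0.
[H+] = (−Ka + √(Ka² + 4·Ka·C₀))/2 = 1.78 × 10^-3 M
pH = −log[H+] = −log(1.78 × 10^-3) = 2.75

pH = 2.75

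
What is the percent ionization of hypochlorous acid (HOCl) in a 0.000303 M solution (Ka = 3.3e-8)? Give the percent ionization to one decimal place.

1.0%

HOCl ⇌ OCl- + H+; let x = [H+] at equilibrium.
x ≈ √(Ka·C₀) = √(3.3 × 10^-8 × 0.000303) = 3.16 × 10^-6 M
Fraction ionized = 3.16 × 10^-6 / 0.000303 = 0.0104 → 1.0%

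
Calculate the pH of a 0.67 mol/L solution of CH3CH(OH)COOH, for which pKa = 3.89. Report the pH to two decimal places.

pH = 2.03

CH3CH(OH)COOH ⇌ CH3CH(OH)COO- + H+
Ka = 10^(−3.89) = 1.29 × 10^-4
Let x = [H+] at equilibrium. Ka = x²/(0.67 − x).
Assume x ≪ 0.67: x ≈ √(1.29 × 10^-4 × 0.67) = 9.30 × 10^-3 M
Check: 1.4% ionized — well under 5%, approximation valid.
pH = −log(9.30 × 10^-3) = 2.03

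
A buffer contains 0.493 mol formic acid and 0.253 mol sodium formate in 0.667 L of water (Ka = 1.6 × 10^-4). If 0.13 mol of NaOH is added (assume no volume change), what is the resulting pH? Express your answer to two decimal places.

pH = 3.82

OH- converts HCOOH to HCOO-: HCOOH → 0.363 mol, HCOO- → 0.383 mol.
pKa = −log(1.6 × 10^-4) = 3.796
pH = pKa + log([A⁻]/[HA]) = 3.796 + log(0.383/0.363) = 3.796 +0.023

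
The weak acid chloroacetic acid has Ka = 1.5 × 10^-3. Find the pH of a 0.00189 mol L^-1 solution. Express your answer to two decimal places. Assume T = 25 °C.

ClCH2COOH ⇌ ClCH2COO- + H+
From the ICE table, Ka = [H+]²/(0.00189 − [H+]) = 1.5 × 10^-3.
Here C₀/Ka ≈ 1.26, so the small-[H+] approximation fails. Use the quadratic:
[H+] = [−0.0015 + √(0.0015² + 1.13e-05)]/2 = 1.09 × 10^-3 M
pH = −log(1.09 × 10^-3) = 2.96

pH = 2.96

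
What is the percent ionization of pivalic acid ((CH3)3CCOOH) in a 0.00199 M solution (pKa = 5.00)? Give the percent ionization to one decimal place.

6.8%

(CH3)3CCOOH ⇌ (CH3)3CCOO- + H+; let x = [H+] at equilibrium.
Ka = 10^(−5.00) = 1.00 × 10^-5
Solve x² + 1e-05x − 1.99e-08 = 0 → x = 1.36 × 10^-4 M
Fraction ionized = 1.36 × 10^-4 / 0.00199 = 0.0683 → 6.8%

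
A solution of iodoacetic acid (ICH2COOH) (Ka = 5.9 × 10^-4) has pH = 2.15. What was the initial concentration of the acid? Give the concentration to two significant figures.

C₀ = 9.2 × 10^-2 M

[H+] = 10^(-2.15) = 7.08 × 10^-3 M = x
Ka = x²/(C₀ − x) ⇒ C₀ = x + x²/Ka
C₀ = 7.08 × 10^-3 + (7.08 × 10^-3)²/(5.9 × 10^-4) = 9.20 × 10^-2 M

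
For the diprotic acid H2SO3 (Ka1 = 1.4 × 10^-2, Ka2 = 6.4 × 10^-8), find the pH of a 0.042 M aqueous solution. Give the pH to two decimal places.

pH = 1.74

Since Ka1 ≫ Ka2, the first ionization dominates [H+].
Ka1 = x²/(0.042 − x) = 1.4 × 10^-2
Solving the quadratic: x = (−Ka1 + √(Ka1² + 4·Ka1·C₀))/2 = 1.82 × 10^-2 M
pH = −log(1.82 × 10^-2) = 1.74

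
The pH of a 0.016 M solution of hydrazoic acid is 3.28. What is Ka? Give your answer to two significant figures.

[H+] = 10^(-3.28) = 5.25 × 10^-4 M
At equilibrium [HA] = 0.016 − 5.25 × 10^-4 = 1.55 × 10^-2 M
Ka = [H+][A-]/[HA] = (5.25 × 10^-4)² / 1.55 × 10^-2 = 1.8 × 10^-5

Ka = 1.8 × 10^-5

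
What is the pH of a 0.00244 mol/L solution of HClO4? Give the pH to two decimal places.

pH = 2.61

HClO4 is a strong acid and dissociates completely, so [H+] = 0.00244 M.
pH = -log(0.00244) = 2.61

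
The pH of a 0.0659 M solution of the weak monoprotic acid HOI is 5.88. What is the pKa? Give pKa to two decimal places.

pKa = 10.58

[H+] = 10^(-5.88) = 1.32 × 10^-6 M
At equilibrium [HA] = 0.0659 − 1.32 × 10^-6 = 6.59 × 10^-2 M
Ka = [H+][A-]/[HA] = (1.32 × 10^-6)² / 6.59 × 10^-2 = 2.64 × 10^-11
pKa = -log(2.64 × 10^-11) = 10.58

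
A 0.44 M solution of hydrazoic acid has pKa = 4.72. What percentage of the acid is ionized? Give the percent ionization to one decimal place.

HN3 ⇌ N3- + H+; let x = [H+] at equilibrium.
Ka = 10^(−4.72) = 1.91 × 10^-5
x ≈ √(Ka·C₀) = √(1.91 × 10^-5 × 0.44) = 2.90 × 10^-3 M
Fraction ionized = 2.90 × 10^-3 / 0.44 = 0.0066 → 0.7%

0.7%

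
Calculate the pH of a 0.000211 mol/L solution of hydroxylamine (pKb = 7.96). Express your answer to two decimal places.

pH = 8.18

NH2OH + H2O ⇌ NH3OH+ + OH-
Kb = 10^(−7.96) = 1.10 × 10^-8
Kb = x²/(0.000211 − x) = 1.10 × 10^-8
Since Kb ≪ C₀, x ≈ √(Kb·C₀) = 1.52 × 10^-6 M.
Check: 0.72% ionized — well under 5%, approximation valid.
pOH = 5.82, so pH = 14.00 − pOH = 8.18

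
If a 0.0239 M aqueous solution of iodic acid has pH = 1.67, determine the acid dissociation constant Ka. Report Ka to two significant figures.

Ka = 1.8 × 10^-1

[H+] = 10^(-1.67) = 2.14 × 10^-2 M
At equilibrium [HA] = 0.0239 − 2.14 × 10^-2 = 2.50 × 10^-3 M
Ka = [H+][A-]/[HA] = (2.14 × 10^-2)² / 2.50 × 10^-3 = 1.8 × 10^-1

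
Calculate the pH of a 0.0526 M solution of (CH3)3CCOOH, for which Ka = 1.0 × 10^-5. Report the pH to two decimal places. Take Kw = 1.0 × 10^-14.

(CH3)3CCOOH ⇌ (CH3)3CCOO- + H+
From the ICE table, Ka = x²/(0.0526 − x) = 1.0 × 10^-5.
Neglecting x in the denominator: x = √(1.0 × 10^-5 × 0.0526) = 7.25 × 10^-4 M
(x/C₀ = 1.4% < 5%, so the approximation holds.)
pH = −log[H+] = −log(7.25 × 10^-4) = 3.14

pH = 3.14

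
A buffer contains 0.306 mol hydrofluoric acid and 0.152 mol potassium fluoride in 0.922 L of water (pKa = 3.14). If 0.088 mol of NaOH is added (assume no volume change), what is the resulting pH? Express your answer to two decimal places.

pH = 3.18

After neutralization: n(HF) = 0.218 mol, n(F-) = 0.24 mol.
pH = pKa + log(n_F-/n_HF) = 3.14 + log(0.24/0.218) = 3.14 + (+0.042)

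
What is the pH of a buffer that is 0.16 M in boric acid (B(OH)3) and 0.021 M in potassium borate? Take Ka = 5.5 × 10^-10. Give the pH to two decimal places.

pKa = −log(5.5 × 10^-10) = 9.260
Henderson–Hasselbalch: pH = pKa + log([B(OH)4-]/[B(OH)3]) = 9.260 + log(0.021/0.16)
pH = 9.260 + (-0.882) = 8.38

pH = 8.38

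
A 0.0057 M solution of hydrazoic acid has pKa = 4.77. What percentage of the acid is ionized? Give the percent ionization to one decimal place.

HN3 ⇌ N3- + H+; let x = [H+] at equilibrium.
Ka = 10^(−4.77) = 1.70 × 10^-5
Ka = x²/(C₀ − x); solving the quadratic gives x = 3.03 × 10^-4 M.
Fraction ionized = 3.03 × 10^-4 / 0.0057 = 0.0532 → 5.3%

5.3%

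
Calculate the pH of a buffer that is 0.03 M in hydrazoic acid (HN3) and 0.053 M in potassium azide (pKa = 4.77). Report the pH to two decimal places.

pH = 5.02

pH = pKa + log([A⁻]/[HA]) = 4.77 + log(0.053/0.03)
pH = 4.77 + (+0.247) = 5.02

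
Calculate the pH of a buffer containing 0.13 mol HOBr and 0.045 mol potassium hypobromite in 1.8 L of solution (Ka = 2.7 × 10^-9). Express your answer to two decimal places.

pKa = −log(2.7 × 10^-9) = 8.569
Using pH = pKa + log([base]/[acid]) with [base]/[acid] = 0.045/0.13:
pH = 8.569 + (-0.461) = 8.11

pH = 8.11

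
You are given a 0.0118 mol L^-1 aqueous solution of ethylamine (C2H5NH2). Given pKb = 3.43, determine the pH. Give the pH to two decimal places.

C2H5NH2 + H2O ⇌ C2H5NH3+ + OH-
Kb = 10^(−3.43) = 3.72 × 10^-4
Kb = [OH-]²/(0.0118 − [OH-]) = 3.72 × 10^-4
Here C₀/Kb ≈ 31.7, so the small-[OH-] approximation fails. Use the quadratic:
[OH-] = [−0.000372 + √(0.000372² + 1.76e-05)]/2 = 1.92 × 10^-3 M
pOH = 2.72, so pH = 14.00 − pOH = 11.28

pH = 11.28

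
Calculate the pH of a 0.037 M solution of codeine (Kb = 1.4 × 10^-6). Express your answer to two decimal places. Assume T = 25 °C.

C18H21NO3 + H2O ⇌ C18H22NO3+ + OH-
From the ICE table, Kb = [OH-]²/(0.037 − [OH-]) = 1.4 × 10^-6.
Assume [OH-] ≪ 0.037: [OH-] ≈ √(1.4 × 10^-6 × 0.037) = 2.28 × 10^-4 M
pOH = −log(2.28 × 10^-4) = 3.64; pH = 14.00 − 3.64 = 10.36

pH = 10.36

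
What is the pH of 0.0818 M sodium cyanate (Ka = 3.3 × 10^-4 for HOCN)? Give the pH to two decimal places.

pH = 8.20

OCN- is the conjugate base of the weak acid HOCN.
Kb = Kw/Ka = 1.0×10^-14 / 3.3 × 10^-4 = 3.03 × 10^-11
Kb = [OH-]²/(0.0818 − [OH-]) = 3.03 × 10^-11
Assume [OH-] ≪ 0.0818: [OH-] ≈ √(3.03 × 10^-11 × 0.0818) = 1.57 × 10^-6 M
Check: 0.0019% ionized — well under 5%, approximation valid.
pOH = 5.80, so pH = 14.00 − pOH = 8.20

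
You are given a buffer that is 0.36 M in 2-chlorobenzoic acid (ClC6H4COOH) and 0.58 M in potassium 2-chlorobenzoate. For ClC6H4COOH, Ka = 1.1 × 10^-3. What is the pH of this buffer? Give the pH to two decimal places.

pH = 3.17

pKa = −log(1.1 × 10^-3) = 2.959
Henderson–Hasselbalch: pH = pKa + log([ClC6H4COO-]/[ClC6H4COOH]) = 2.959 + log(0.58/0.36)
pH = 2.959 + (+0.207) = 3.17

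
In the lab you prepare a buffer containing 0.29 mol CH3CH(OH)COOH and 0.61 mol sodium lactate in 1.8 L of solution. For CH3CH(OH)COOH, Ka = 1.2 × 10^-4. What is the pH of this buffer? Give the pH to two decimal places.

pKa = −log(1.2 × 10^-4) = 3.921
Henderson–Hasselbalch: pH = pKa + log([CH3CH(OH)COO-]/[CH3CH(OH)COOH]) = 3.921 + log(0.61/0.29)
pH = 3.921 + (+0.323) = 4.24

pH = 4.24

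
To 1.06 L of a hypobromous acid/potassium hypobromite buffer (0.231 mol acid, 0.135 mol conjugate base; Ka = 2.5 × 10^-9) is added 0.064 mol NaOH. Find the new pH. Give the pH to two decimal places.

pH = 8.68

After neutralization: n(HOBr) = 0.167 mol, n(OBr-) = 0.199 mol.
pKa = −log(2.5 × 10^-9) = 8.602
Henderson–Hasselbalch with mole ratio 0.199/0.167: pH = 8.602 + (+0.076)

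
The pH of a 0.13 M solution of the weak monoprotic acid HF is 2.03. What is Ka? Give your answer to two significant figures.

[H+] = 10^(-2.03) = 9.33 × 10^-3 M
At equilibrium [HA] = 0.13 − 9.33 × 10^-3 = 1.21 × 10^-1 M
Ka = [H+][A-]/[HA] = (9.33 × 10^-3)² / 1.21 × 10^-1 = 7.2 × 10^-4

Ka = 7.2 × 10^-4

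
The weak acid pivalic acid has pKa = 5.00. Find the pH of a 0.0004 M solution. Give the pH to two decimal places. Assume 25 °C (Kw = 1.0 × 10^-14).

pH = 4.23

(CH3)3CCOOH ⇌ (CH3)3CCOO- + H+
Ka = 10^(−5.00) = 1.00 × 10^-5
From the ICE table, Ka = x²/(0.0004 − x) = 1.00 × 10^-5.
x is not negligible relative to C₀; solve x² + 1e-05·x − 4e-09 = 0.
x = [−1e-05 + √(1e-05² + 1.6e-08)]/2 = 5.84 × 10^-5 M
pH = −log(5.84 × 10^-5) = 4.23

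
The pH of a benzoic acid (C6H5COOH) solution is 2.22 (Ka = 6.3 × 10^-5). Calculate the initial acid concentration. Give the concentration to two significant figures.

[H+] = 10^(-2.22) = 6.03 × 10^-3 M = x
Ka = x²/(C₀ − x) ⇒ C₀ = x + x²/Ka
C₀ = 6.03 × 10^-3 + (6.03 × 10^-3)²/(6.3 × 10^-5) = 5.83 × 10^-1 M

C₀ = 5.8 × 10^-1 M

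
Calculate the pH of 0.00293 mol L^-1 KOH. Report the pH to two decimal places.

KOH is a strong base; [OH-] = 0.00293 M.
pOH = -log(0.00293) = 2.53
pH = 14.00 - 2.53 = 11.47

pH = 11.47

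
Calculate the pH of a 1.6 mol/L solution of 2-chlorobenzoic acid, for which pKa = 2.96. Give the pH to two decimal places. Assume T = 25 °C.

ClC6H4COOH ⇌ ClC6H4COO- + H+
Ka = 10^(−2.96) = 1.10 × 10^-3
Ka = x²/(1.6 − x) = 1.10 × 10^-3
Neglecting x in the denominator: x = √(1.10 × 10^-3 × 1.6) = 4.20 × 10^-2 M
(x/C₀ = 2.6% < 5%, so the approximation holds.)
pH = −log(4.20 × 10^-2) = 1.38

pH = 1.38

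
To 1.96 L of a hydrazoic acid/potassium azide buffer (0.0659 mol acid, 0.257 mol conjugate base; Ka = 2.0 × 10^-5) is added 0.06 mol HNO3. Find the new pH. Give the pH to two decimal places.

pH = 4.89

After neutralization: n(HN3) = 0.126 mol, n(N3-) = 0.197 mol.
pKa = −log(2.0 × 10^-5) = 4.699
pH = pKa + log(n_N3-/n_HN3) = 4.699 + log(0.197/0.126) = 4.699 + (+0.194)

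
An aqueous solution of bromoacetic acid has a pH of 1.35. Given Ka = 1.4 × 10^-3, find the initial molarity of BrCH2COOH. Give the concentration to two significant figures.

C₀ = 1.5 M

[H+] = 10^(-1.35) = 4.47 × 10^-2 M = x
Ka = x²/(C₀ − x) ⇒ C₀ = x + x²/Ka
C₀ = 4.47 × 10^-2 + (4.47 × 10^-2)²/(1.4 × 10^-3) = 1.47 M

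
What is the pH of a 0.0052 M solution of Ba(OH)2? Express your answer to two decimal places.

pH = 12.02

Ba(OH)2 is a strong base (each formula unit releases 2 OH-); [OH-] = 0.0104 M.
pOH = -log(0.0104) = 1.98
pH = 14.00 - 1.98 = 12.02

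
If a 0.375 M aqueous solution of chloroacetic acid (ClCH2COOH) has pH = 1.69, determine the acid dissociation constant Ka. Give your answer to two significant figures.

[H+] = 10^(-1.69) = 2.04 × 10^-2 M
At equilibrium [HA] = 0.375 − 2.04 × 10^-2 = 3.55 × 10^-1 M
Ka = [H+][A-]/[HA] = (2.04 × 10^-2)² / 3.55 × 10^-1 = 1.2 × 10^-3

Ka = 1.2 × 10^-3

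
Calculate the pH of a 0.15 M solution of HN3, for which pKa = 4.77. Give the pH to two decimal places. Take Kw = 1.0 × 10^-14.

pH = 2.80

HN3 ⇌ N3- + H+
Ka = 10^(−4.77) = 1.70 × 10^-5
Ka = x²/(0.15 − x) = 1.70 × 10^-5
Assume x ≪ 0.15: x ≈ √(1.70 × 10^-5 × 0.15) = 1.60 × 10^-3 M
pH = −log[H+] = −log(1.60 × 10^-3) = 2.80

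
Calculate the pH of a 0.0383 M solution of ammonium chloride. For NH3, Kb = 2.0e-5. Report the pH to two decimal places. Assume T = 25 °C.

NH4+ is the conjugate acid of the weak base NH3.
Ka = Kw/Kb = 1.0×10^-14 / 2.0 × 10^-5 = 5.00 × 10^-10
Let x = [H+] at equilibrium. Ka = x²/(0.0383 − x).
Neglecting x in the denominator: x = √(5.00 × 10^-10 × 0.0383) = 4.38 × 10^-6 M
(x/C₀ = 0.011% < 5%, so the approximation holds.)
pH = −log(4.38 × 10^-6) = 5.36

pH = 5.36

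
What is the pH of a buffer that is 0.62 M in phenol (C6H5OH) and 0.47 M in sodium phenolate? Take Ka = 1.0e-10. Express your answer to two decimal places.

pH = 9.88

pKa = −log(1.0 × 10^-10) = 10.000
Using pH = pKa + log([base]/[acid]) with [base]/[acid] = 0.47/0.62:
pH = 10.000 + (-0.120) = 9.88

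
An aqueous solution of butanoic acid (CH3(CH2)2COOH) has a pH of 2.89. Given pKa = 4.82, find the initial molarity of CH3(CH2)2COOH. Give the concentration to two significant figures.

[H+] = 10^(-2.89) = 1.29 × 10^-3 M = x
Ka = 10^(−4.82) = 1.51 × 10^-5
Ka = x²/(C₀ − x) ⇒ C₀ = x + x²/Ka
C₀ = 1.29 × 10^-3 + (1.29 × 10^-3)²/(1.51 × 10^-5) = 1.11 × 10^-1 M

C₀ = 1.1 × 10^-1 M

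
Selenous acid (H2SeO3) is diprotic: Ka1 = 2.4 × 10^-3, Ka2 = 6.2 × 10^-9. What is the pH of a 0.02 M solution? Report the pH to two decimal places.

pH = 2.23

Ka1 ≫ Ka2, so treat the first dissociation as the only significant source of H+.
Ka1 = x²/(0.02 − x) = 2.4 × 10^-3
Solving the quadratic: x = (−Ka1 + √(Ka1² + 4·Ka1·C₀))/2 = 5.83 × 10^-3 M
pH = −log(5.83 × 10^-3) = 2.23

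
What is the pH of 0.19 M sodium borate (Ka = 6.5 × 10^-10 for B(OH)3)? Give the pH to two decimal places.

pH = 11.23

B(OH)4- is the conjugate base of the weak acid B(OH)3.
Kb = Kw/Ka = 1.0×10^-14 / 6.5 × 10^-10 = 1.54 × 10^-5
Kb = [OH-]²/(0.19 − [OH-]) = 1.54 × 10^-5
Neglecting [OH-] in the denominator: [OH-] = √(1.54 × 10^-5 × 0.19) = 1.71 × 10^-3 M
pOH = 2.77, so pH = 14.00 − pOH = 11.23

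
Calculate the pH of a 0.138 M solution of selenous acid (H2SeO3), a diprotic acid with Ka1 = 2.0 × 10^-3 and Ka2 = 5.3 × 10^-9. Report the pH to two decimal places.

pH = 1.81

Since Ka1 ≫ Ka2, the first ionization dominates [H+].
Ka1 = x²/(0.138 − x) = 2.0 × 10^-3
Solving the quadratic: x = (−Ka1 + √(Ka1² + 4·Ka1·C₀))/2 = 1.56 × 10^-2 M
pH = −log(1.56 × 10^-2) = 1.81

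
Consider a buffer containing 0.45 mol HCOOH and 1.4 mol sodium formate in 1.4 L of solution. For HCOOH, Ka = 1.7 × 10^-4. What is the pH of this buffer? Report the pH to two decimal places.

pH = 4.26

pKa = −log(1.7 × 10^-4) = 3.770
Using pH = pKa + log([base]/[acid]) with [base]/[acid] = 1.4/0.45:
pH = 3.770 + (+0.493) = 4.26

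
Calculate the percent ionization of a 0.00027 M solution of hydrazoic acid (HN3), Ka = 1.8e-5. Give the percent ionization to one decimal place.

22.7%

HN3 ⇌ N3- + H+; let x = [H+] at equilibrium.
Solve x² + 1.8e-05x − 4.86e-09 = 0 → x = 6.13 × 10^-5 M
% ionization = x/C₀ × 100% = 6.13 × 10^-5/0.00027 × 100% = 22.7%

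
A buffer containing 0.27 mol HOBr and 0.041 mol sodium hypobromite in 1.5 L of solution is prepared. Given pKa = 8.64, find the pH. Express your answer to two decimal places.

pH = 7.82

Using pH = pKa + log([base]/[acid]) with [base]/[acid] = 0.041/0.27:
pH = 8.64 + (-0.819) = 7.82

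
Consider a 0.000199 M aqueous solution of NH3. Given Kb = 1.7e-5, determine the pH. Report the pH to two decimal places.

pH = 9.70

NH3 + H2O ⇌ NH4+ + OH-
Let x = [OH-] at equilibrium. Kb = x²/(0.000199 − x).
Here C₀/Kb ≈ 11.7, so the small-x approximation fails. Use the quadratic:
x = (−Kb + √(Kb² + 4·Kb·C₀))/2 = 5.03 × 10^-5 M
pOH = −log(5.03 × 10^-5) = 4.30; pH = 14.00 − 4.30 = 9.70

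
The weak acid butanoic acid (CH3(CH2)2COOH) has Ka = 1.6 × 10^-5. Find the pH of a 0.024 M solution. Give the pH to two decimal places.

pH = 3.21

CH3(CH2)2COOH ⇌ CH3(CH2)2COO- + H+
Let x = [H+] at equilibrium. Ka = x²/(0.024 − x).
Neglecting x in the denominator: x = √(1.6 × 10^-5 × 0.024) = 6.20 × 10^-4 M
Check: 2.6% ionized — well under 5%, approximation valid.
pH = −log(6.20 × 10^-4) = 3.21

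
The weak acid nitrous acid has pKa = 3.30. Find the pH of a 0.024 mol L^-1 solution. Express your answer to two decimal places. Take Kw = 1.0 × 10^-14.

HNO2 ⇌ NO2- + H+
Ka = 10^(−3.30) = 5.01 × 10^-4
From the ICE table, Ka = x²/(0.024 − x) = 5.01 × 10^-4.
x is not negligible relative to C₀; solve x² + 0.000501·x − 1.2e-05 = 0.
x = (−Ka + √(Ka² + 4·Ka·C₀))/2 = 3.23 × 10^-3 M
pH = −log[H+] = −log(3.23 × 10^-3) = 2.49

pH = 2.49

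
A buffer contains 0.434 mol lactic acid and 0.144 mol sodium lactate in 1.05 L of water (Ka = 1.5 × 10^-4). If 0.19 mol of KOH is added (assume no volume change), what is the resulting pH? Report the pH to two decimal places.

pH = 3.96

OH- converts CH3CH(OH)COOH to CH3CH(OH)COO-: CH3CH(OH)COOH → 0.244 mol, CH3CH(OH)COO- → 0.334 mol.
pKa = −log(1.5 × 10^-4) = 3.824
pH = pKa + log([A⁻]/[HA]) = 3.824 + log(0.334/0.244) = 3.824 +0.136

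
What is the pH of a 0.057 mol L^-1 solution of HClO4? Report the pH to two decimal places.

HClO4 is a strong acid and dissociates completely, so [H+] = 0.057 M.
pH = -log(0.057) = 1.24

pH = 1.24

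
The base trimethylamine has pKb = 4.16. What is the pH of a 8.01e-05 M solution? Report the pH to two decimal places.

pH = 9.68

(CH3)3N + H2O ⇌ (CH3)3NH+ + OH-
Kb = 10^(−4.16) = 6.92 × 10^-5
Kb = x²/(8.01e-05 − x) = 6.92 × 10^-5
Here C₀/Kb ≈ 1.16, so the small-x approximation fails. Use the quadratic:
x = [−6.92e-05 + √(6.92e-05² + 2.22e-08)]/2 = 4.75 × 10^-5 M
pOH = 4.32, so pH = 14.00 − pOH = 9.68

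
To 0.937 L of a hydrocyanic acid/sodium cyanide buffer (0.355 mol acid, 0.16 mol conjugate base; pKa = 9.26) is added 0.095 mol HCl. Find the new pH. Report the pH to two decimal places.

pH = 8.42

Added H+ converts CN- to HCN: HCN → 0.45 mol, CN- → 0.065 mol.
pH = pKa + log([A⁻]/[HA]) = 9.26 + log(0.065/0.45) = 9.26 -0.840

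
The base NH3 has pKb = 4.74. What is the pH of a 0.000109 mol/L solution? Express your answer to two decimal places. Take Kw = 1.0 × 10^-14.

pH = 9.56

NH3 + H2O ⇌ NH4+ + OH-
Kb = 10^(−4.74) = 1.82 × 10^-5
From the ICE table, Kb = [OH-]²/(0.000109 − [OH-]) = 1.82 × 10^-5.
The 5% rule fails; solving [OH-]² + Kb·[OH-] − Kb·C₀ = 0 exactly:
[OH-] = [−1.82e-05 + √(1.82e-05² + 7.94e-09)]/2 = 3.64 × 10^-5 M
pOH = −log(3.64 × 10^-5) = 4.44; pH = 14.00 − 4.44 = 9.56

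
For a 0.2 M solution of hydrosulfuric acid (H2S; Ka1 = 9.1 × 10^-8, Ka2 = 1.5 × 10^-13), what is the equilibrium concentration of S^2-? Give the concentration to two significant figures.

First ionization gives [H+] ≈ [HS-] = 1.35 × 10^-4 M.
Second step: Ka2 = [H+][S^2-]/[HS-] ≈ [S^2-] (since [H+] ≈ [HS-]).
So [S^2-] ≈ Ka2.

1.5 × 10^-13 M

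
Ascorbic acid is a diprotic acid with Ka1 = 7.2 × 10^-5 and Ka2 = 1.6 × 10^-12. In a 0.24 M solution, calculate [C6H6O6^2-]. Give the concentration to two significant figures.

First ionization gives [H+] ≈ [HC6H6O6-] = 4.16 × 10^-3 M.
Second step: Ka2 = [H+][C6H6O6^2-]/[HC6H6O6-] ≈ [C6H6O6^2-] (since [H+] ≈ [HC6H6O6-]).
So [C6H6O6^2-] ≈ Ka2.

1.6 × 10^-12 M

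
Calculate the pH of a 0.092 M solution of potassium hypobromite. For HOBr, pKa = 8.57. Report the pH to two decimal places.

OBr- is the conjugate base of the weak acid HOBr.
Ka = 10^(−8.57) = 2.69 × 10^-9
Kb = Kw/Ka = 1.0×10^-14 / 2.69 × 10^-9 = 3.72 × 10^-6
From the ICE table, Kb = x²/(0.092 − x) = 3.72 × 10^-6.
Assume x ≪ 0.092: x ≈ √(3.72 × 10^-6 × 0.092) = 5.85 × 10^-4 M
(x/C₀ = 0.64% < 5%, so the approximation holds.)
pOH = −log(5.85 × 10^-4) = 3.23; pH = 14.00 − 3.23 = 10.77

pH = 10.77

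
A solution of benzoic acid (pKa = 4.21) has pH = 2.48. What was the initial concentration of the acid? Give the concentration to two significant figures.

C₀ = 1.8 × 10^-1 M

[H+] = 10^(-2.48) = 3.31 × 10^-3 M = x
Ka = 10^(−4.21) = 6.17 × 10^-5
Ka = x²/(C₀ − x) ⇒ C₀ = x + x²/Ka
C₀ = 3.31 × 10^-3 + (3.31 × 10^-3)²/(6.17 × 10^-5) = 1.81 × 10^-1 M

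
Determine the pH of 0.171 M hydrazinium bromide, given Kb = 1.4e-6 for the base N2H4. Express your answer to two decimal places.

N2H5+ is the conjugate acid of the weak base N2H4.
Ka = Kw/Kb = 1.0×10^-14 / 1.4 × 10^-6 = 7.14 × 10^-9
From the ICE table, Ka = [H+]²/(0.171 − [H+]) = 7.14 × 10^-9.
Since Ka ≪ C₀, [H+] ≈ √(Ka·C₀) = 3.49 × 10^-5 M.
pH = −log(3.49 × 10^-5) = 4.46

pH = 4.46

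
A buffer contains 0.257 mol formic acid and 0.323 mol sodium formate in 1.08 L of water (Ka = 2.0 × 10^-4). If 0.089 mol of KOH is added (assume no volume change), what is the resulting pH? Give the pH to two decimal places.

pH = 4.09

After neutralization: n(HCOOH) = 0.168 mol, n(HCOO-) = 0.412 mol.
pKa = −log(2.0 × 10^-4) = 3.699
pH = pKa + log([A⁻]/[HA]) = 3.699 + log(0.412/0.168) = 3.699 +0.390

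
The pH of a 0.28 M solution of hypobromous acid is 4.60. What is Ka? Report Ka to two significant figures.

Ka = 2.3 × 10^-9

[H+] = 10^(-4.60) = 2.51 × 10^-5 M
At equilibrium [HA] = 0.28 − 2.51 × 10^-5 = 2.80 × 10^-1 M
Ka = [H+][A-]/[HA] = (2.51 × 10^-5)² / 2.80 × 10^-1 = 2.3 × 10^-9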